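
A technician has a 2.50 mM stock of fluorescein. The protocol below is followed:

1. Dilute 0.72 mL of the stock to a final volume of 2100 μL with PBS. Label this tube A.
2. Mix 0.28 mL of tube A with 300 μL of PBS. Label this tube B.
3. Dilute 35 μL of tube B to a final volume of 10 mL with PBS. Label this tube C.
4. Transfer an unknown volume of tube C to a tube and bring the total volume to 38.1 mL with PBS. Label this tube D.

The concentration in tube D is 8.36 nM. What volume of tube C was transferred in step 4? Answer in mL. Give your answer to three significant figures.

Step 1: 0.72 mL brought to 2100 μL → factor 2.1/0.72 = 2.9167
Step 2: 0.28 mL + 300 μL = 0.58 mL total → factor 0.58/0.28 = 2.0714
Step 3: 35 μL brought to 10 mL → factor 10000/35 = 285.71
Step 4: v brought to 38.1 mL → factor = 38.1 mL/v
Product of known-step factors = 1726.2
Overall factor = 2.50 mM / (8.36 nM) = 2.9904 × 10^5
Step-4 factor = 2.9904 × 10^5 / 1726.2 = 173.24
v = 38.1 mL / 173.24 = 0.220 mL

0.220 mL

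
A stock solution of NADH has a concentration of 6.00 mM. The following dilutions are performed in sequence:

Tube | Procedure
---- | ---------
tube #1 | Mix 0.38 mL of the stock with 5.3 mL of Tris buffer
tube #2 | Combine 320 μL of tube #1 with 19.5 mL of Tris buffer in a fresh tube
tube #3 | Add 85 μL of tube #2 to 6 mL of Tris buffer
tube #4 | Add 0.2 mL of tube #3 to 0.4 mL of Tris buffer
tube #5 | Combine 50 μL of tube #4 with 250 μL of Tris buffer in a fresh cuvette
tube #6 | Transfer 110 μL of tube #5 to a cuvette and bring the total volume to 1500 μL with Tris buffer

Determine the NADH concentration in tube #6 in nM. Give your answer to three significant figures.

Step 1: 0.38 mL + 5.3 mL = 5.68 mL total → factor 5.68/0.38 = 14.947
Step 2: 320 μL + 19.5 mL = 19820 μL total → factor 19820/320 = 61.938
Step 3: 85 μL + 6 mL = 6085 μL total → factor 6085/85 = 71.588
Step 4: 0.2 mL + 0.4 mL = 0.6 mL total → factor 0.6/0.2 = 3
Step 5: 50 μL + 250 μL = 300 μL total → factor 300/50 = 6
Step 6: 110 μL brought to 1500 μL → factor 1500/110 = 13.636
Overall dilution factor = 14.947 × 61.938 × 71.588 × 3 × 6 × 13.636 = 1.6268 × 10^7
Final = 6.00 mM / 1.6268 × 10^7 = 3.688 × 10^-7 mM = 0.369 nM

0.369 nM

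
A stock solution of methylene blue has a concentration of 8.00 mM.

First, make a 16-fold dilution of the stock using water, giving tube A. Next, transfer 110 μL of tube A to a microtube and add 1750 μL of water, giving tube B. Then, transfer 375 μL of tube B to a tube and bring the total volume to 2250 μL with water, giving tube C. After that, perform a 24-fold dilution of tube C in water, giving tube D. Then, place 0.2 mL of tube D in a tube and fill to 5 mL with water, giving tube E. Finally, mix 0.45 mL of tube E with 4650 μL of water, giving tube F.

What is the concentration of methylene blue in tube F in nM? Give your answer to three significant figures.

Step 1: 16-fold → factor 16
Step 2: 110 μL + 1750 μL = 1860 μL total → factor 1860/110 = 16.909
Step 3: 375 μL brought to 2250 μL → factor 2250/375 = 6
Step 4: 24-fold → factor 24
Step 5: 0.2 mL brought to 5 mL → factor 5/0.2 = 25
Step 6: 0.45 mL + 4650 μL = 5.1 mL total → factor 5.1/0.45 = 11.333
Overall dilution factor = 16 × 16.909 × 6 × 24 × 25 × 11.333 = 1.1038 × 10^7
Final = 8.00 mM / 1.1038 × 10^7 = 7.248 × 10^-7 mM = 0.725 nM

0.725 nM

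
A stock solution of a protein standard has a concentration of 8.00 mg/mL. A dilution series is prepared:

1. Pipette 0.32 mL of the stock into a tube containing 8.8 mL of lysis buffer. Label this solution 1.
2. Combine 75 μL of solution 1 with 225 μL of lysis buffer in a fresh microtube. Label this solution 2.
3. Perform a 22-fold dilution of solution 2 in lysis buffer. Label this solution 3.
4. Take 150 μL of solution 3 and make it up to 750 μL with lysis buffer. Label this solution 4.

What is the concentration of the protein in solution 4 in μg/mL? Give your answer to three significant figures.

0.638 μg/mL

Step 1: 0.32 mL + 8.8 mL = 9.12 mL total → factor 9.12/0.32 = 28.5
Step 2: 75 μL + 225 μL = 300 μL total → factor 300/75 = 4
Step 3: 22-fold → factor 22
Step 4: 150 μL brought to 750 μL → factor 750/150 = 5
Overall dilution factor = 28.5 × 4 × 22 × 5 = 12540
Final = 8.00 mg/mL / 12540 = 0.0006380 mg/mL = 0.638 μg/mL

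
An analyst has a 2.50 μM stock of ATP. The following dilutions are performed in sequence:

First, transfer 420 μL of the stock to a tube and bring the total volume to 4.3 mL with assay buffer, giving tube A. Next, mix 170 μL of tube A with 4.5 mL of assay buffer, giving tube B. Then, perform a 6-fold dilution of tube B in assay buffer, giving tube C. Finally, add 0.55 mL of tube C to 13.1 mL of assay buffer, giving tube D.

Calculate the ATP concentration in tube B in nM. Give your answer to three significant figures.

Step 1: 420 μL brought to 4.3 mL → factor 4300/420 = 10.238
Step 2: 170 μL + 4.5 mL = 4670 μL total → factor 4670/170 = 27.471
Dilution factor through tube B = 10.238 × 27.471 = 281.25
[tube B] = 2.50 μM / 281.25 = 0.008889 μM = 8.89 nM

8.89 nM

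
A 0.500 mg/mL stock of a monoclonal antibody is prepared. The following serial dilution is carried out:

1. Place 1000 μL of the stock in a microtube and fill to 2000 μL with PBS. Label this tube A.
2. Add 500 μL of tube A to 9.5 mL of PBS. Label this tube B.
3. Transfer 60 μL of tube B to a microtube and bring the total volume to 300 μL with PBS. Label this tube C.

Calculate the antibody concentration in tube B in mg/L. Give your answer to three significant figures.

12.5 mg/L

Step 1: 1000 μL brought to 2000 μL → factor 2000/1000 = 2
Step 2: 500 μL + 9.5 mL = 10000 μL total → factor 10000/500 = 20
Dilution factor through tube B = 2 × 20 = 40
[tube B] = 0.500 mg/mL / 40 = 0.01250 mg/mL = 12.5 mg/L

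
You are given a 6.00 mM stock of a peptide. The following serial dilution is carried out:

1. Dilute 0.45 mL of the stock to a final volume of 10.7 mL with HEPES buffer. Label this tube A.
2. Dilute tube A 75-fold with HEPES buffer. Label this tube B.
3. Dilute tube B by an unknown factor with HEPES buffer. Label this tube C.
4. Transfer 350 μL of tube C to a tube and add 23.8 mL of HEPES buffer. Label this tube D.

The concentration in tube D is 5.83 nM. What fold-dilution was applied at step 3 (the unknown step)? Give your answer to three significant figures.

8.36-fold

Step 1: 0.45 mL brought to 10.7 mL → factor 10.7/0.45 = 23.778
Step 2: 75-fold → factor 75
Step 3: unknown factor x
Step 4: 350 μL + 23.8 mL = 24150 μL total → factor 24150/350 = 69
Product of known-step factors = 1.2305 × 10^5
Overall factor = 6.00 mM / (5.83 nM) = 1.0292 × 10^6
x = 1.0292 × 10^6 / 1.2305 × 10^5 = 8.36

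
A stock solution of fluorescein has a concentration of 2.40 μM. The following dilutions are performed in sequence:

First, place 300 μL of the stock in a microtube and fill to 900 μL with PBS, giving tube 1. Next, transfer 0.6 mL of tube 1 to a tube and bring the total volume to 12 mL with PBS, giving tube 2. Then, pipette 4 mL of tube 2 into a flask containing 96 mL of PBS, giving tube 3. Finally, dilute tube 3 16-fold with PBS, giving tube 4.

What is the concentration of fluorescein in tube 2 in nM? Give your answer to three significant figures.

Step 1: 300 μL brought to 900 μL → factor 900/300 = 3
Step 2: 0.6 mL brought to 12 mL → factor 12/0.6 = 20
Dilution factor through tube 2 = 3 × 20 = 60
[tube 2] = 2.40 μM / 60 = 0.04000 μM = 40.0 nM

40.0 nM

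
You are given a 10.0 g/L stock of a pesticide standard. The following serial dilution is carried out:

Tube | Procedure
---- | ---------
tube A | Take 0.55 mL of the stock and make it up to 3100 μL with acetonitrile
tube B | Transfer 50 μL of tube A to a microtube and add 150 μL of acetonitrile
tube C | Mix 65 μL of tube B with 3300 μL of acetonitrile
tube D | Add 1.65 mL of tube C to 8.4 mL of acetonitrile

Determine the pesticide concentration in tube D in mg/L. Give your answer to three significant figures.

1.41 mg/L

Step 1: 0.55 mL brought to 3100 μL → factor 3.1/0.55 = 5.6364
Step 2: 50 μL + 150 μL = 200 μL total → factor 200/50 = 4
Step 3: 65 μL + 3300 μL = 3365 μL total → factor 3365/65 = 51.769
Step 4: 1.65 mL + 8.4 mL = 10.05 mL total → factor 10.05/1.65 = 6.0909
Overall dilution factor = 5.6364 × 4 × 51.769 × 6.0909 = 7109.1
Final = 10.0 g/L / 7109.1 = 0.001407 g/L = 1.41 mg/L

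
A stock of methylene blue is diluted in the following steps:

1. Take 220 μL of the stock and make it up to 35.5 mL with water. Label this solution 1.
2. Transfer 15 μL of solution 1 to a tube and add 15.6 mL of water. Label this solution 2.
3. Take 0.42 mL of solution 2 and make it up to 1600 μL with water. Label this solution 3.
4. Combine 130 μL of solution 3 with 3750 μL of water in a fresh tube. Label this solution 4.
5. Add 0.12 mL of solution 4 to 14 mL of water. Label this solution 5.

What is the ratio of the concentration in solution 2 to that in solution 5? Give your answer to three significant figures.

1.34 × 10^4

Step 1: 220 μL brought to 35.5 mL → factor 35500/220 = 161.36
Step 2: 15 μL + 15.6 mL = 15615 μL total → factor 15615/15 = 1041
Step 3: 0.42 mL brought to 1600 μL → factor 1.6/0.42 = 3.8095
Step 4: 130 μL + 3750 μL = 3880 μL total → factor 3880/130 = 29.846
Step 5: 0.12 mL + 14 mL = 14.12 mL total → factor 14.12/0.12 = 117.67
Dilution factor to solution 2 = 1.6798 × 10^5; to solution 5 = 2.2473 × 10^9
[solution 2]/[solution 5] = (factor to solution 5)/(factor to solution 2) = 2.2473 × 10^9/1.6798 × 10^5 = 1.34 × 10^4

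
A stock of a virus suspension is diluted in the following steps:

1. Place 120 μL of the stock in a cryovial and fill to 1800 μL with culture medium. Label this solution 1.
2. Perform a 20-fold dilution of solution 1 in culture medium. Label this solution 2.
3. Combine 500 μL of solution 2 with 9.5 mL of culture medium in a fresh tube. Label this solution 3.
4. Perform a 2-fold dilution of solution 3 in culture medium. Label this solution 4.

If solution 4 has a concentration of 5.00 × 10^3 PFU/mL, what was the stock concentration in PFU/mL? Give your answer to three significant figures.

6.00 × 10^7 PFU/mL

Step 1: 120 μL brought to 1800 μL → factor 1800/120 = 15
Step 2: 20-fold → factor 20
Step 3: 500 μL + 9.5 mL = 10000 μL total → factor 10000/500 = 20
Step 4: 2-fold → factor 2
Overall dilution factor = 15 × 20 × 20 × 2 = 12000
Stock = 5.00 × 10^3 PFU/mL × 12000 = 6.00 × 10^7 PFU/mL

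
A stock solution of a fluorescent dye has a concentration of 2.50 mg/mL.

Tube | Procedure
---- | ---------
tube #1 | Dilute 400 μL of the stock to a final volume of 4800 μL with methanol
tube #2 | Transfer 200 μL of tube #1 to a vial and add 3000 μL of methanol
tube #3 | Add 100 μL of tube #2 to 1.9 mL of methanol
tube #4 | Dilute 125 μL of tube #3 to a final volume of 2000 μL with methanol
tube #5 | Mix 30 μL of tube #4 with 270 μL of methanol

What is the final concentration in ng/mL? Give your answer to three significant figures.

Step 1: 400 μL brought to 4800 μL → factor 4800/400 = 12
Step 2: 200 μL + 3000 μL = 3200 μL total → factor 3200/200 = 16
Step 3: 100 μL + 1.9 mL = 2000 μL total → factor 2000/100 = 20
Step 4: 125 μL brought to 2000 μL → factor 2000/125 = 16
Step 5: 30 μL + 270 μL = 300 μL total → factor 300/30 = 10
Overall dilution factor = 12 × 16 × 20 × 16 × 10 = 6.144 × 10^5
Final = 2.50 mg/mL / 6.144 × 10^5 = 4.069 × 10^-6 mg/mL = 4.07 ng/mL

4.07 ng/mL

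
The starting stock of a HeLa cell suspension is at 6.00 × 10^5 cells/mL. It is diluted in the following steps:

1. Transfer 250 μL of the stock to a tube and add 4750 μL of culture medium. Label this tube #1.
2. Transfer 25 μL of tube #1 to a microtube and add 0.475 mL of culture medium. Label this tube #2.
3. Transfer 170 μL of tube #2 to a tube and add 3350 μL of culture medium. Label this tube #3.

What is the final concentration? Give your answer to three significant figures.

Step 1: 250 μL + 4750 μL = 5000 μL total → factor 5000/250 = 20
Step 2: 25 μL + 0.475 mL = 500 μL total → factor 500/25 = 20
Step 3: 170 μL + 3350 μL = 3520 μL total → factor 3520/170 = 20.706
Overall dilution factor = 20 × 20 × 20.706 = 8282.4
Final = 6.00 × 10^5 cells/mL / 8282.4 = 72.4 cells/mL

72.4 cells/mL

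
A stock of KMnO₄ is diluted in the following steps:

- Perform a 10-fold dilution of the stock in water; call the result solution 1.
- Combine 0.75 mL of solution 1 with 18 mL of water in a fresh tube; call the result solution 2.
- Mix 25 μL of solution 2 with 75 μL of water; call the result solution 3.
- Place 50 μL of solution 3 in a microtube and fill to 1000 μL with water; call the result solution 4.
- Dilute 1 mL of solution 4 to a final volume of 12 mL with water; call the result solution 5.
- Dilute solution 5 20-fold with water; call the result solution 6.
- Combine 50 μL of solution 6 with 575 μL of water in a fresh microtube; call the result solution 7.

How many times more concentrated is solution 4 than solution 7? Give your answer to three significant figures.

3.00 × 10^3

Step 1: 10-fold → factor 10
Step 2: 0.75 mL + 18 mL = 18.75 mL total → factor 18.75/0.75 = 25
Step 3: 25 μL + 75 μL = 100 μL total → factor 100/25 = 4
Step 4: 50 μL brought to 1000 μL → factor 1000/50 = 20
Step 5: 1 mL brought to 12 mL → factor 12/1 = 12
Step 6: 20-fold → factor 20
Step 7: 50 μL + 575 μL = 625 μL total → factor 625/50 = 12.5
Dilution factor to solution 4 = 20000; to solution 7 = 6 × 10^7
[solution 4]/[solution 7] = (factor to solution 7)/(factor to solution 4) = 6 × 10^7/20000 = 3.00 × 10^3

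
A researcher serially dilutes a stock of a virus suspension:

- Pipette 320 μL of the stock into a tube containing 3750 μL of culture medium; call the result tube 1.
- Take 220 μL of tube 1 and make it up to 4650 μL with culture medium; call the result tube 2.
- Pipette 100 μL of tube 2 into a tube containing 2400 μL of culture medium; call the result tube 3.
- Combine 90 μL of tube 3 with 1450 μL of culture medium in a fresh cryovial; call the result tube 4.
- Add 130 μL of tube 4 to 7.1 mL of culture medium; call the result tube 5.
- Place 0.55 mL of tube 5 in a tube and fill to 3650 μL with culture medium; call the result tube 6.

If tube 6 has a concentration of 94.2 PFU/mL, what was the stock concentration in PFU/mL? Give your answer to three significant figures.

Step 1: 320 μL + 3750 μL = 4070 μL total → factor 4070/320 = 12.719
Step 2: 220 μL brought to 4650 μL → factor 4650/220 = 21.136
Step 3: 100 μL + 2400 μL = 2500 μL total → factor 2500/100 = 25
Step 4: 90 μL + 1450 μL = 1540 μL total → factor 1540/90 = 17.111
Step 5: 130 μL + 7.1 mL = 7230 μL total → factor 7230/130 = 55.615
Step 6: 0.55 mL brought to 3650 μL → factor 3.65/0.55 = 6.6364
Overall dilution factor = 12.719 × 21.136 × 25 × 17.111 × 55.615 × 6.6364 = 4.2444 × 10^7
Stock = 94.2 PFU/mL × 4.2444 × 10^7 = 4.00 × 10^9 PFU/mL

4.00 × 10^9 PFU/mL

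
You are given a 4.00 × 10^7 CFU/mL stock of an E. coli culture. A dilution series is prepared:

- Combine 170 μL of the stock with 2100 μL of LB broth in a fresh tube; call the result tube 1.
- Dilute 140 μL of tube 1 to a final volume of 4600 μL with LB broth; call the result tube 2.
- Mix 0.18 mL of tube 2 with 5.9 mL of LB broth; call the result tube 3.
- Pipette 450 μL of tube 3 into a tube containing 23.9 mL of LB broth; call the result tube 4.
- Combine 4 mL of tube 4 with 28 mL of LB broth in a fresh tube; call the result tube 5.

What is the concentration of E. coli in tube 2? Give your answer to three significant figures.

Step 1: 170 μL + 2100 μL = 2270 μL total → factor 2270/170 = 13.353
Step 2: 140 μL brought to 4600 μL → factor 4600/140 = 32.857
Dilution factor through tube 2 = 13.353 × 32.857 = 438.74
[tube 2] = 4.00 × 10^7 CFU/mL / 438.74 = 9.12 × 10^4 CFU/mL

9.12 × 10^4 CFU/mL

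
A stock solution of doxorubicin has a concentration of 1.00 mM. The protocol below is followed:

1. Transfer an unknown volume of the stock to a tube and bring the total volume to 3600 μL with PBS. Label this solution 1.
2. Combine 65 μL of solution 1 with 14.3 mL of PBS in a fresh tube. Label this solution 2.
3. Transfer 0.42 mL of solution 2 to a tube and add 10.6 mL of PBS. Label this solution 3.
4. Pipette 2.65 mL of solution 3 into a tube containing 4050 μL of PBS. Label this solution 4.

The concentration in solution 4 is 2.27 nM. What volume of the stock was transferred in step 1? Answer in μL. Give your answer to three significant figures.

120 μL

Step 1: v brought to 3600 μL → factor = 3600 μL/v
Step 2: 65 μL + 14.3 mL = 14365 μL total → factor 14365/65 = 221
Step 3: 0.42 mL + 10.6 mL = 11.02 mL total → factor 11.02/0.42 = 26.238
Step 4: 2.65 mL + 4050 μL = 6.7 mL total → factor 6.7/2.65 = 2.5283
Product of known-step factors = 14661
Overall factor = 1.00 mM / (2.27 nM) = 4.4053 × 10^5
Step-1 factor = 4.4053 × 10^5 / 14661 = 30.048
v = 3600 μL / 30.048 = 120 μL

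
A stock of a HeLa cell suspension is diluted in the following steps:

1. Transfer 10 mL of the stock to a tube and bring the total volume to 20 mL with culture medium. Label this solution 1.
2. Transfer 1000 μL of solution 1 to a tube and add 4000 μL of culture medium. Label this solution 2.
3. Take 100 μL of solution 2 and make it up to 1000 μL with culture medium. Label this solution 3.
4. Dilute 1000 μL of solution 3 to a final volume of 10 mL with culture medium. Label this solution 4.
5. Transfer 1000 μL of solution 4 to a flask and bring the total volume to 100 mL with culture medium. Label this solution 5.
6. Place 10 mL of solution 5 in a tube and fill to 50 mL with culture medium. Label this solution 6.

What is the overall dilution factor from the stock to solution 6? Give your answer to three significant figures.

Step 1: 10 mL brought to 20 mL → factor 20/10 = 2
Step 2: 1000 μL + 4000 μL = 5000 μL total → factor 5000/1000 = 5
Step 3: 100 μL brought to 1000 μL → factor 1000/100 = 10
Step 4: 1000 μL brought to 10 mL → factor 10000/1000 = 10
Step 5: 1000 μL brought to 100 mL → factor 1 × 10^5/1000 = 100
Step 6: 10 mL brought to 50 mL → factor 50/10 = 5
Overall dilution factor = 2 × 5 × 10 × 10 × 100 × 5 = 5 × 10^5

5.00 × 10^5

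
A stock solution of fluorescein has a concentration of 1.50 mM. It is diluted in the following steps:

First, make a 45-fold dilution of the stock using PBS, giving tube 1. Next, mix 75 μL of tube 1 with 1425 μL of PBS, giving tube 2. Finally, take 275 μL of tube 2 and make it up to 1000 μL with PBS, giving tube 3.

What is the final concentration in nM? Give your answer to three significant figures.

458 nM

Step 1: 45-fold → factor 45
Step 2: 75 μL + 1425 μL = 1500 μL total → factor 1500/75 = 20
Step 3: 275 μL brought to 1000 μL → factor 1000/275 = 3.6364
Overall dilution factor = 45 × 20 × 3.6364 = 3272.7
Final = 1.50 mM / 3272.7 = 0.0004583 mM = 458 nM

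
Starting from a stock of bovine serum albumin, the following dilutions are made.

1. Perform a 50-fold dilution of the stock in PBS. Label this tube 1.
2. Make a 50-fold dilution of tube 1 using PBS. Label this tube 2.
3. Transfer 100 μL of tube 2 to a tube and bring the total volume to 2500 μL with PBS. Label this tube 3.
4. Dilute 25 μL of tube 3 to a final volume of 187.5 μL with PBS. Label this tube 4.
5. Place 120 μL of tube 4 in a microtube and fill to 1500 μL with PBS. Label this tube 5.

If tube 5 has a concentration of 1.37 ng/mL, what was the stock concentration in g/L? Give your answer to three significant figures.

8.03 g/L

Step 1: 50-fold → factor 50
Step 2: 50-fold → factor 50
Step 3: 100 μL brought to 2500 μL → factor 2500/100 = 25
Step 4: 25 μL brought to 187.5 μL → factor 187.5/25 = 7.5
Step 5: 120 μL brought to 1500 μL → factor 1500/120 = 12.5
Overall dilution factor = 50 × 50 × 25 × 7.5 × 12.5 = 5.8594 × 10^6
Stock = 1.37 ng/mL × 5.8594 × 10^6 = 8.027 × 10^6 ng/mL = 8.03 g/L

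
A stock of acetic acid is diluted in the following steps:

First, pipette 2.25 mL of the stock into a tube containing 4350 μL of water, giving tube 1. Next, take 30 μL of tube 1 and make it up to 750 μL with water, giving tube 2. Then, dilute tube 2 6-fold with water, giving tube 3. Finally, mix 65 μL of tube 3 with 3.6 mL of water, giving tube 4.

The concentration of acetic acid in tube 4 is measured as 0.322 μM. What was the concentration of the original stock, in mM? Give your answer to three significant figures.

7.99 mM

Step 1: 2.25 mL + 4350 μL = 6.6 mL total → factor 6.6/2.25 = 2.9333
Step 2: 30 μL brought to 750 μL → factor 750/30 = 25
Step 3: 6-fold → factor 6
Step 4: 65 μL + 3.6 mL = 3665 μL total → factor 3665/65 = 56.385
Overall dilution factor = 2.9333 × 25 × 6 × 56.385 = 24809
Stock = 0.322 μM × 24809 = 7989 μM = 7.99 mM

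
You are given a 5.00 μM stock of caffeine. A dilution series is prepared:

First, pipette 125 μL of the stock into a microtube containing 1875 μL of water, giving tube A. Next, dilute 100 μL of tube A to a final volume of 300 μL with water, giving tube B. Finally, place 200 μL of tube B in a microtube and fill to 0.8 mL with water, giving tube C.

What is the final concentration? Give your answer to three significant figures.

Step 1: 125 μL + 1875 μL = 2000 μL total → factor 2000/125 = 16
Step 2: 100 μL brought to 300 μL → factor 300/100 = 3
Step 3: 200 μL brought to 0.8 mL → factor 800/200 = 4
Overall dilution factor = 16 × 3 × 4 = 192
Final = 5.00 μM / 192 = 0.0260 μM

0.0260 μM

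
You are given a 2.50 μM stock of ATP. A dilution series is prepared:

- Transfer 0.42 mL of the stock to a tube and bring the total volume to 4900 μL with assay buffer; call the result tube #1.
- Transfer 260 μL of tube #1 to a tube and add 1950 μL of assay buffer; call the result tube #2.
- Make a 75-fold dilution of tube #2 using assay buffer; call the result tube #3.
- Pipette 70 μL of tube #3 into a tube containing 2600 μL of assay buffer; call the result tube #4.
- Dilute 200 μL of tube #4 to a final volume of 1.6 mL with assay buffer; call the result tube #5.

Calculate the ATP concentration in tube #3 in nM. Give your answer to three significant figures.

Step 1: 0.42 mL brought to 4900 μL → factor 4.9/0.42 = 11.667
Step 2: 260 μL + 1950 μL = 2210 μL total → factor 2210/260 = 8.5
Step 3: 75-fold → factor 75
Dilution factor through tube #3 = 11.667 × 8.5 × 75 = 7437.5
[tube #3] = 2.50 μM / 7437.5 = 0.0003361 μM = 0.336 nM

0.336 nM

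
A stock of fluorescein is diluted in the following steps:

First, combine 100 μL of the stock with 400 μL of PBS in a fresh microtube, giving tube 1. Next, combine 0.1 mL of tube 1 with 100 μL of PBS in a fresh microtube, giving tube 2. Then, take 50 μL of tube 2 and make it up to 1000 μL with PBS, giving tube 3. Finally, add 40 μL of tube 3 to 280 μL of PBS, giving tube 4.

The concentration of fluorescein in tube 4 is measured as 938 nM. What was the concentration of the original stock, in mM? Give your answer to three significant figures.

1.50 mM

Step 1: 100 μL + 400 μL = 500 μL total → factor 500/100 = 5
Step 2: 0.1 mL + 100 μL = 0.2 mL total → factor 0.2/0.1 = 2
Step 3: 50 μL brought to 1000 μL → factor 1000/50 = 20
Step 4: 40 μL + 280 μL = 320 μL total → factor 320/40 = 8
Overall dilution factor = 5 × 2 × 20 × 8 = 1600
Stock = 938 nM × 1600 = 1.501 × 10^6 nM = 1.50 mM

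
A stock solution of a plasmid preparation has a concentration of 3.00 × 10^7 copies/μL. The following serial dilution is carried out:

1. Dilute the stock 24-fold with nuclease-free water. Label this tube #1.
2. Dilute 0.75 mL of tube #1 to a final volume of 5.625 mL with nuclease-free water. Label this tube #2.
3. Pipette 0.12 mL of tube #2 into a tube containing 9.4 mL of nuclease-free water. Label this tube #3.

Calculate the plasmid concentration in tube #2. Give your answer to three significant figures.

1.67 × 10^5 copies/μL

Step 1: 24-fold → factor 24
Step 2: 0.75 mL brought to 5.625 mL → factor 5.625/0.75 = 7.5
Dilution factor through tube #2 = 24 × 7.5 = 180
[tube #2] = 3.00 × 10^7 copies/μL / 180 = 1.67 × 10^5 copies/μL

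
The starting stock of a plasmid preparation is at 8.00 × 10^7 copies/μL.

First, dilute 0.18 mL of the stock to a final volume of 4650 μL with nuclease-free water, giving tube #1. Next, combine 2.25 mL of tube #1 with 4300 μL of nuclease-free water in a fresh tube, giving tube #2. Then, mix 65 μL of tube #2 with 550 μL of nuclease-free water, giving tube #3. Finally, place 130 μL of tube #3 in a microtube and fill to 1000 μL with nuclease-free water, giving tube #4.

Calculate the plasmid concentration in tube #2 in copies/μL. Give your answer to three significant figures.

1.06 × 10^6 copies/μL

Step 1: 0.18 mL brought to 4650 μL → factor 4.65/0.18 = 25.833
Step 2: 2.25 mL + 4300 μL = 6.55 mL total → factor 6.55/2.25 = 2.9111
Dilution factor through tube #2 = 25.833 × 2.9111 = 75.204
[tube #2] = 8.00 × 10^7 copies/μL / 75.204 = 1.06 × 10^6 copies/μL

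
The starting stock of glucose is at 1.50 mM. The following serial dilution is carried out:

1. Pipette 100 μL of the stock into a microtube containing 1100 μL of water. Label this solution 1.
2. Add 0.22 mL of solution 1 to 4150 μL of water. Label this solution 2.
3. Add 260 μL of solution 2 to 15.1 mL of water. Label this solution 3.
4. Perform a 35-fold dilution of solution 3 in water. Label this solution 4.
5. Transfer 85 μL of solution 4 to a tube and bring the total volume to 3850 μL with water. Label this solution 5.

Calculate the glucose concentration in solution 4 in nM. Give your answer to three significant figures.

Step 1: 100 μL + 1100 μL = 1200 μL total → factor 1200/100 = 12
Step 2: 0.22 mL + 4150 μL = 4.37 mL total → factor 4.37/0.22 = 19.864
Step 3: 260 μL + 15.1 mL = 15360 μL total → factor 15360/260 = 59.077
Step 4: 35-fold → factor 35
Dilution factor through solution 4 = 12 × 19.864 × 59.077 × 35 = 4.9286 × 10^5
[solution 4] = 1.50 mM / 4.9286 × 10^5 = 3.043 × 10^-6 mM = 3.04 nM

3.04 nM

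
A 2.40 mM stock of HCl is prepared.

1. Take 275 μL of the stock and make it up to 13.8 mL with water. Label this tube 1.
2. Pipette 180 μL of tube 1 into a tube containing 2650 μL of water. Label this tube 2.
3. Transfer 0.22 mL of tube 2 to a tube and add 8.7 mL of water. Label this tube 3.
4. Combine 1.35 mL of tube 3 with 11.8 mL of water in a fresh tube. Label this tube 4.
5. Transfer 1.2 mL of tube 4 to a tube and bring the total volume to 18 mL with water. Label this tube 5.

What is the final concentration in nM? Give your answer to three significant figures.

0.513 nM

Step 1: 275 μL brought to 13.8 mL → factor 13800/275 = 50.182
Step 2: 180 μL + 2650 μL = 2830 μL total → factor 2830/180 = 15.722
Step 3: 0.22 mL + 8.7 mL = 8.92 mL total → factor 8.92/0.22 = 40.545
Step 4: 1.35 mL + 11.8 mL = 13.15 mL total → factor 13.15/1.35 = 9.7407
Step 5: 1.2 mL brought to 18 mL → factor 18/1.2 = 15
Overall dilution factor = 50.182 × 15.722 × 40.545 × 9.7407 × 15 = 4.674 × 10^6
Final = 2.40 mM / 4.674 × 10^6 = 5.135 × 10^-7 mM = 0.513 nM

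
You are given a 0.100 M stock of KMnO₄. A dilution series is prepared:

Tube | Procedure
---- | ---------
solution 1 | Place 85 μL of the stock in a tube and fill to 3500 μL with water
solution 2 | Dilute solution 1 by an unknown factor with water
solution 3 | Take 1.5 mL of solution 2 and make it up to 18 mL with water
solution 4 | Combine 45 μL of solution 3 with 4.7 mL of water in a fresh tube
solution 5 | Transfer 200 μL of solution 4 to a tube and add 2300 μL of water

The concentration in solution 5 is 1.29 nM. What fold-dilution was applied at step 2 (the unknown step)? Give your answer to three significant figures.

Step 1: 85 μL brought to 3500 μL → factor 3500/85 = 41.176
Step 2: unknown factor x
Step 3: 1.5 mL brought to 18 mL → factor 18/1.5 = 12
Step 4: 45 μL + 4.7 mL = 4745 μL total → factor 4745/45 = 105.44
Step 5: 200 μL + 2300 μL = 2500 μL total → factor 2500/200 = 12.5
Product of known-step factors = 6.5127 × 10^5
Overall factor = 0.100 M / (1.29 nM) = 7.7519 × 10^7
x = 7.7519 × 10^7 / 6.5127 × 10^5 = 119

119-fold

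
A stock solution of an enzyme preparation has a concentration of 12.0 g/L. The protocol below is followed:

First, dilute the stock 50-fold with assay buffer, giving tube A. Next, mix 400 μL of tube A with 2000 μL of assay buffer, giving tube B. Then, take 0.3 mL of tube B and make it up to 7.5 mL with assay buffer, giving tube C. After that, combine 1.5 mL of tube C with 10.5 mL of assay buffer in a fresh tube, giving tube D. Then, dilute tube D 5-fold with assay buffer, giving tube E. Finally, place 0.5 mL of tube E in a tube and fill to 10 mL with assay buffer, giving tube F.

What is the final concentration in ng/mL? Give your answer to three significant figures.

2.00 ng/mL

Step 1: 50-fold → factor 50
Step 2: 400 μL + 2000 μL = 2400 μL total → factor 2400/400 = 6
Step 3: 0.3 mL brought to 7.5 mL → factor 7.5/0.3 = 25
Step 4: 1.5 mL + 10.5 mL = 12 mL total → factor 12/1.5 = 8
Step 5: 5-fold → factor 5
Step 6: 0.5 mL brought to 10 mL → factor 10/0.5 = 20
Overall dilution factor = 50 × 6 × 25 × 8 × 5 × 20 = 6 × 10^6
Final = 12.0 g/L / 6 × 10^6 = 2.000 × 10^-6 g/L = 2.00 ng/mL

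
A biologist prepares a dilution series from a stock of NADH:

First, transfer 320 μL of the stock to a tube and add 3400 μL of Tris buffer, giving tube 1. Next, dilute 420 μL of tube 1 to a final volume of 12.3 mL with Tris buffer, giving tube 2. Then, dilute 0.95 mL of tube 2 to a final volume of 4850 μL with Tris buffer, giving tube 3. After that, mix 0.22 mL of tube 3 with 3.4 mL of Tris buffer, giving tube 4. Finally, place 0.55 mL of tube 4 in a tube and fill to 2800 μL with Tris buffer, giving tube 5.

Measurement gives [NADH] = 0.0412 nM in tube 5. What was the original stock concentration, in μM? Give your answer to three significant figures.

Step 1: 320 μL + 3400 μL = 3720 μL total → factor 3720/320 = 11.625
Step 2: 420 μL brought to 12.3 mL → factor 12300/420 = 29.286
Step 3: 0.95 mL brought to 4850 μL → factor 4.85/0.95 = 5.1053
Step 4: 0.22 mL + 3.4 mL = 3.62 mL total → factor 3.62/0.22 = 16.455
Step 5: 0.55 mL brought to 2800 μL → factor 2.8/0.55 = 5.0909
Overall dilution factor = 11.625 × 29.286 × 5.1053 × 16.455 × 5.0909 = 1.456 × 10^5
Stock = 0.0412 nM × 1.456 × 10^5 = 5999 nM = 6.00 μM

6.00 μM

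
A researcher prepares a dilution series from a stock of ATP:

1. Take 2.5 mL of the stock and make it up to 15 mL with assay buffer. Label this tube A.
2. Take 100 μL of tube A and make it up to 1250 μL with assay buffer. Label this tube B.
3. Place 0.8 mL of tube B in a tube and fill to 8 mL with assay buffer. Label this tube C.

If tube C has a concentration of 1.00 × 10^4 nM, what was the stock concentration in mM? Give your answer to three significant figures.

7.50 mM

Step 1: 2.5 mL brought to 15 mL → factor 15/2.5 = 6
Step 2: 100 μL brought to 1250 μL → factor 1250/100 = 12.5
Step 3: 0.8 mL brought to 8 mL → factor 8/0.8 = 10
Overall dilution factor = 6 × 12.5 × 10 = 750
Stock = 1.00 × 10^4 nM × 750 = 7.500 × 10^6 nM = 7.50 mM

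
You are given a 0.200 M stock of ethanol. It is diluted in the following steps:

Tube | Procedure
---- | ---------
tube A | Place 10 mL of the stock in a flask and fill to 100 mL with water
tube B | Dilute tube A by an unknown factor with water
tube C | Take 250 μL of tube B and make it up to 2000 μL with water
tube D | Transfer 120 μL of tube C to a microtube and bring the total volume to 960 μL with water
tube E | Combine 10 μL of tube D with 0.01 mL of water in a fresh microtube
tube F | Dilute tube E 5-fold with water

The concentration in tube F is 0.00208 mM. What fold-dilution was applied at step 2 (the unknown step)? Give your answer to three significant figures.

15.0-fold

Step 1: 10 mL brought to 100 mL → factor 100/10 = 10
Step 2: unknown factor x
Step 3: 250 μL brought to 2000 μL → factor 2000/250 = 8
Step 4: 120 μL brought to 960 μL → factor 960/120 = 8
Step 5: 10 μL + 0.01 mL = 20 μL total → factor 20/10 = 2
Step 6: 5-fold → factor 5
Product of known-step factors = 6400
Overall factor = 0.200 M / (0.00208 mM) = 96154
x = 96154 / 6400 = 15.0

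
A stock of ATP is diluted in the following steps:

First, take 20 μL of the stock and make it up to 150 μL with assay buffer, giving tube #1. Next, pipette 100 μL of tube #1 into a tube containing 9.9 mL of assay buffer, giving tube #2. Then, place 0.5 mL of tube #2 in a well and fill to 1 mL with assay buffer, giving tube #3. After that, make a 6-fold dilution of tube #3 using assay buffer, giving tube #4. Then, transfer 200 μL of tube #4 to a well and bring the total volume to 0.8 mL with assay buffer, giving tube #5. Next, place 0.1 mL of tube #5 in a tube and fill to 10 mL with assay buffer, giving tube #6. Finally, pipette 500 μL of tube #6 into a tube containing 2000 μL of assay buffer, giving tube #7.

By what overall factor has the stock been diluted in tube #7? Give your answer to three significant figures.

Step 1: 20 μL brought to 150 μL → factor 150/20 = 7.5
Step 2: 100 μL + 9.9 mL = 10000 μL total → factor 10000/100 = 100
Step 3: 0.5 mL brought to 1 mL → factor 1/0.5 = 2
Step 4: 6-fold → factor 6
Step 5: 200 μL brought to 0.8 mL → factor 800/200 = 4
Step 6: 0.1 mL brought to 10 mL → factor 10/0.1 = 100
Step 7: 500 μL + 2000 μL = 2500 μL total → factor 2500/500 = 5
Overall dilution factor = 7.5 × 100 × 2 × 6 × 4 × 100 × 5 = 1.8 × 10^7

1.80 × 10^7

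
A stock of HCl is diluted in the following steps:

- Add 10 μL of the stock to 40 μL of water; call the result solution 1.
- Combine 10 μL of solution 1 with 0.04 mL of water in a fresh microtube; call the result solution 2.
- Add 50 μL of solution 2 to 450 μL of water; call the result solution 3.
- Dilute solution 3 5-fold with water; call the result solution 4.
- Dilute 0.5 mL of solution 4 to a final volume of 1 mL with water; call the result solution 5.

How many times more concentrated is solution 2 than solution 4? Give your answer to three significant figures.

Step 1: 10 μL + 40 μL = 50 μL total → factor 50/10 = 5
Step 2: 10 μL + 0.04 mL = 50 μL total → factor 50/10 = 5
Step 3: 50 μL + 450 μL = 500 μL total → factor 500/50 = 10
Step 4: 5-fold → factor 5
Dilution factor to solution 2 = 25; to solution 4 = 1250
[solution 2]/[solution 4] = (factor to solution 4)/(factor to solution 2) = 1250/25 = 50.0

50.0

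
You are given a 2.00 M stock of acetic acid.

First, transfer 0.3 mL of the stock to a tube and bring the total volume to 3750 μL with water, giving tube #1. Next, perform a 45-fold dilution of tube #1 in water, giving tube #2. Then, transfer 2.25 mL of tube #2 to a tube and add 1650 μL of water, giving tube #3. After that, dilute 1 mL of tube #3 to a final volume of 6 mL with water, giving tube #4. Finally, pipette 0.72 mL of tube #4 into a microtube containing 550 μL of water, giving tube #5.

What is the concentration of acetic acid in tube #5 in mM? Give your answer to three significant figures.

0.194 mM

Step 1: 0.3 mL brought to 3750 μL → factor 3.75/0.3 = 12.5
Step 2: 45-fold → factor 45
Step 3: 2.25 mL + 1650 μL = 3.9 mL total → factor 3.9/2.25 = 1.7333
Step 4: 1 mL brought to 6 mL → factor 6/1 = 6
Step 5: 0.72 mL + 550 μL = 1.27 mL total → factor 1.27/0.72 = 1.7639
Overall dilution factor = 12.5 × 45 × 1.7333 × 6 × 1.7639 = 10319
Final = 2.00 M / 10319 = 0.0001938 M = 0.194 mM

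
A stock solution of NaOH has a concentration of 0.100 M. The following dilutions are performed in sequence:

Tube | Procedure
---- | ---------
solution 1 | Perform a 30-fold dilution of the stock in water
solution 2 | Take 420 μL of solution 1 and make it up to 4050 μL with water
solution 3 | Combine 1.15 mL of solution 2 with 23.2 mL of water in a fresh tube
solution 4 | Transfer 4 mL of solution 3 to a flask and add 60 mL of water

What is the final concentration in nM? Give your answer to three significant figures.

1.02 × 10^3 nM

Step 1: 30-fold → factor 30
Step 2: 420 μL brought to 4050 μL → factor 4050/420 = 9.6429
Step 3: 1.15 mL + 23.2 mL = 24.35 mL total → factor 24.35/1.15 = 21.174
Step 4: 4 mL + 60 mL = 64 mL total → factor 64/4 = 16
Overall dilution factor = 30 × 9.6429 × 21.174 × 16 = 98005
Final = 0.100 M / 98005 = 1.020 × 10^-6 M = 1.02 × 10^3 nM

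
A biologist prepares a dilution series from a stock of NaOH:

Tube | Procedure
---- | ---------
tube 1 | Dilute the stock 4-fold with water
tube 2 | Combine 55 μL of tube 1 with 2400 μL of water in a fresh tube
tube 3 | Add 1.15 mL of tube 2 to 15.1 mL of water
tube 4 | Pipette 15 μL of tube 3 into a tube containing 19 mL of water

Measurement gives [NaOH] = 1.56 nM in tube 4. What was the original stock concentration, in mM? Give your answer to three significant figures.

4.99 mM

Step 1: 4-fold → factor 4
Step 2: 55 μL + 2400 μL = 2455 μL total → factor 2455/55 = 44.636
Step 3: 1.15 mL + 15.1 mL = 16.25 mL total → factor 16.25/1.15 = 14.13
Step 4: 15 μL + 19 mL = 19015 μL total → factor 19015/15 = 1267.7
Overall dilution factor = 4 × 44.636 × 14.13 × 1267.7 = 3.1982 × 10^6
Stock = 1.56 nM × 3.1982 × 10^6 = 4.989 × 10^6 nM = 4.99 mM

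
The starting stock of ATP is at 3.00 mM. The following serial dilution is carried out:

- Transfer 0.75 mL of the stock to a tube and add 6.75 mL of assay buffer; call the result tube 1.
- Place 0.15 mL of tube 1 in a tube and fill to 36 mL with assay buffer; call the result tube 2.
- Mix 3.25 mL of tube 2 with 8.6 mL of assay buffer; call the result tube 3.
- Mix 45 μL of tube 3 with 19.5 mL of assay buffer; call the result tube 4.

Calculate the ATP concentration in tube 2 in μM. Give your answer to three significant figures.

Step 1: 0.75 mL + 6.75 mL = 7.5 mL total → factor 7.5/0.75 = 10
Step 2: 0.15 mL brought to 36 mL → factor 36/0.15 = 240
Dilution factor through tube 2 = 10 × 240 = 2400
[tube 2] = 3.00 mM / 2400 = 0.001250 mM = 1.25 μM

1.25 μM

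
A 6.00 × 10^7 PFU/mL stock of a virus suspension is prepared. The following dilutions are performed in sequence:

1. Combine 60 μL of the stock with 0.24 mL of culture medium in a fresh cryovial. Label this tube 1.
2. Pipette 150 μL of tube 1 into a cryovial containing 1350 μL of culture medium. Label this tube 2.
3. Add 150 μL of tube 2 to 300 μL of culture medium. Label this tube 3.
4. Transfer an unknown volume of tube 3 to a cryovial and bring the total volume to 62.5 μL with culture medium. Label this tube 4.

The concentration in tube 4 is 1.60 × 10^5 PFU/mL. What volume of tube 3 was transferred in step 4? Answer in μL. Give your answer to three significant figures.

Step 1: 60 μL + 0.24 mL = 300 μL total → factor 300/60 = 5
Step 2: 150 μL + 1350 μL = 1500 μL total → factor 1500/150 = 10
Step 3: 150 μL + 300 μL = 450 μL total → factor 450/150 = 3
Step 4: v brought to 62.5 μL → factor = 62.5 μL/v
Product of known-step factors = 150
Overall factor = 6.00 × 10^7 PFU/mL / (1.60 × 10^5 PFU/mL) = 375
Step-4 factor = 375 / 150 = 2.5
v = 62.5 μL / 2.5 = 25.0 μL

25.0 μL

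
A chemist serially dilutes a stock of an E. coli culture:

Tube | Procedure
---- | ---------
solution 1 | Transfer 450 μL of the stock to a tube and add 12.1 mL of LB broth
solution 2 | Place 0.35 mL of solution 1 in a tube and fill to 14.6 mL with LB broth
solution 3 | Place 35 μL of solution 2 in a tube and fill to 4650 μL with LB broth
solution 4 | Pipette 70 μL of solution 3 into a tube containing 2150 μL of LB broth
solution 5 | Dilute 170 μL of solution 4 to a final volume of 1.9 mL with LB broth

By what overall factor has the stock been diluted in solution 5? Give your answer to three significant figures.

Step 1: 450 μL + 12.1 mL = 12550 μL total → factor 12550/450 = 27.889
Step 2: 0.35 mL brought to 14.6 mL → factor 14.6/0.35 = 41.714
Step 3: 35 μL brought to 4650 μL → factor 4650/35 = 132.86
Step 4: 70 μL + 2150 μL = 2220 μL total → factor 2220/70 = 31.714
Step 5: 170 μL brought to 1.9 mL → factor 1900/170 = 11.176
Overall dilution factor = 27.889 × 41.714 × 132.86 × 31.714 × 11.176 = 5.4785 × 10^7

5.48 × 10^7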